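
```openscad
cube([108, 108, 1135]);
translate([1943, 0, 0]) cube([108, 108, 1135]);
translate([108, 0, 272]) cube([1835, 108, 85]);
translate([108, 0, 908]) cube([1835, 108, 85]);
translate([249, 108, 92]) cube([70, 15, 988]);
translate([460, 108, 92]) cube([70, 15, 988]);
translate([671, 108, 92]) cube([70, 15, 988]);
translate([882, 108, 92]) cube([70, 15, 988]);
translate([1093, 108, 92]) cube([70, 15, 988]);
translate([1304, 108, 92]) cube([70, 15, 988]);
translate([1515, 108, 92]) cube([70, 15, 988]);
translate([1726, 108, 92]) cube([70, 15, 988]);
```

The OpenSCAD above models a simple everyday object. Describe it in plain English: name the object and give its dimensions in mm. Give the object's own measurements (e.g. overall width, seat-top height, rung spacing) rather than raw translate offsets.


A fence section. Two 108×108 mm posts, 1135 mm tall, stand on the floor with a clear span of 1835 mm between their inner faces. Two horizontal rails of 108×85 mm section span the gap between the posts with their undersides at z = 272 mm and z = 908 mm, flush with the posts' −y face. 8 pickets, each 70 mm wide, 15 mm thick and 988 mm tall, are fixed to the +y face of the rails with their bottoms at z = 92 mm, spaced across the span with a 141 mm gap after the −x post and between neighbouring pickets, with 147 mm left before the +x post.


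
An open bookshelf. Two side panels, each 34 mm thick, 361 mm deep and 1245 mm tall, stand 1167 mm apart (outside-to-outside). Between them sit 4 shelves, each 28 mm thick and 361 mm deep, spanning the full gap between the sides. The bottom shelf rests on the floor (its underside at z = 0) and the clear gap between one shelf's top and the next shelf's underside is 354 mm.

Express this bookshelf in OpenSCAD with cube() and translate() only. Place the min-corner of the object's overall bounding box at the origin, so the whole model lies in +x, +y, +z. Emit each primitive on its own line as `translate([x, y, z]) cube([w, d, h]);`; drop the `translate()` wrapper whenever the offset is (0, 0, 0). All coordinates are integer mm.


cube([34, 361, 1245]);
translate([1133, 0, 0]) cube([34, 361, 1245]);
translate([34, 0, 0]) cube([1099, 361, 28]);
translate([34, 0, 382]) cube([1099, 361, 28]);
translate([34, 0, 764]) cube([1099, 361, 28]);
translate([34, 0, 1146]) cube([1099, 361, 28]);


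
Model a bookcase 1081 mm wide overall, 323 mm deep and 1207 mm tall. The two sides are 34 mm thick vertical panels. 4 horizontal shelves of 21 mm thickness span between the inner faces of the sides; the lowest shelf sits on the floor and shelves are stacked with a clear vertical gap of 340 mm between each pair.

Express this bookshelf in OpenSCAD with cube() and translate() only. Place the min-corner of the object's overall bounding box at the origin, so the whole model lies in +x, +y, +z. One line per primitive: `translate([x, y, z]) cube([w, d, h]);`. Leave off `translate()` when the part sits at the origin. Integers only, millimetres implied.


cube([34, 323, 1207]);
translate([1047, 0, 0]) cube([34, 323, 1207]);
translate([34, 0, 0]) cube([1013, 323, 21]);
translate([34, 0, 361]) cube([1013, 323, 21]);
translate([34, 0, 722]) cube([1013, 323, 21]);
translate([34, 0, 1083]) cube([1013, 323, 21]);


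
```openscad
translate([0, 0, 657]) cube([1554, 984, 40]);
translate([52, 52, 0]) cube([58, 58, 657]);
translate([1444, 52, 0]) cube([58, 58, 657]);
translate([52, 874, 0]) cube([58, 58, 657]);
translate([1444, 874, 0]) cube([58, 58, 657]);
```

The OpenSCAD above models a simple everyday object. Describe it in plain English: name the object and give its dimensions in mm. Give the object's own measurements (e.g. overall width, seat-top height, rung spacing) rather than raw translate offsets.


A rectangular dining table. The top is 1554×984×40 mm with its upper surface at z = 697 mm. It stands on four 58×58 mm square legs, each inset 52 mm from the nearest pair of top edges, running from the floor to the underside of the top.


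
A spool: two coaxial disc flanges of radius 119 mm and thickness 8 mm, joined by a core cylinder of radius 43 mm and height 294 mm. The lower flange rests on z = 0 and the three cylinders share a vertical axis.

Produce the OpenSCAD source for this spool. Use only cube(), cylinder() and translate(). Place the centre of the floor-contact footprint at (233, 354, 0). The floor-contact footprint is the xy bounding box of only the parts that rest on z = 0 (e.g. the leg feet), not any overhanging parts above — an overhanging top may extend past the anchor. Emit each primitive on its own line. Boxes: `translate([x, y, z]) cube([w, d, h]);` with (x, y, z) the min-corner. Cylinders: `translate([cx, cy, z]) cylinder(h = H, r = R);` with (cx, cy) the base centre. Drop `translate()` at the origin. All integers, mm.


translate([233, 354, 0]) cylinder(h = 8, r = 119);
translate([233, 354, 8]) cylinder(h = 294, r = 43);
translate([233, 354, 302]) cylinder(h = 8, r = 119);


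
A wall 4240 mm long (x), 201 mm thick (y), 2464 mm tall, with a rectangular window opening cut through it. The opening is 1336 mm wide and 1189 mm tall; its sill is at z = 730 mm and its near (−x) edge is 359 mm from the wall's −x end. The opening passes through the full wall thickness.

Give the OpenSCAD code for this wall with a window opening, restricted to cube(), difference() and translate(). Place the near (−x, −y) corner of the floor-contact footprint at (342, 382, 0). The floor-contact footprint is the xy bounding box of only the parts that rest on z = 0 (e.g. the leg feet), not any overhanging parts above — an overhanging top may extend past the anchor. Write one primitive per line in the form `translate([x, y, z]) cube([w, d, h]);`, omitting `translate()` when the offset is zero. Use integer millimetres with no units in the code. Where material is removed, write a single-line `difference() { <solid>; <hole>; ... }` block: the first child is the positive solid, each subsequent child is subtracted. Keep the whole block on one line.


difference() { translate([342, 382, 0]) cube([4240, 201, 2464]); translate([701, 382, 730]) cube([1336, 201, 1189]); }


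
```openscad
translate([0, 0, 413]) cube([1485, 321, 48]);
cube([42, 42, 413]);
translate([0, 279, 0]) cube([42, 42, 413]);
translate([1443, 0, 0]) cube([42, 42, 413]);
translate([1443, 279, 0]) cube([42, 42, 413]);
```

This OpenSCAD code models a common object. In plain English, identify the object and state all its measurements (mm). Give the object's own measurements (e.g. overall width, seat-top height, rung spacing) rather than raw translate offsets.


A bench: a 1485×321 mm seat slab, 48 mm thick, top at z = 461 mm, on four 42×42 mm square legs flush with the seat corners and standing on z = 0.


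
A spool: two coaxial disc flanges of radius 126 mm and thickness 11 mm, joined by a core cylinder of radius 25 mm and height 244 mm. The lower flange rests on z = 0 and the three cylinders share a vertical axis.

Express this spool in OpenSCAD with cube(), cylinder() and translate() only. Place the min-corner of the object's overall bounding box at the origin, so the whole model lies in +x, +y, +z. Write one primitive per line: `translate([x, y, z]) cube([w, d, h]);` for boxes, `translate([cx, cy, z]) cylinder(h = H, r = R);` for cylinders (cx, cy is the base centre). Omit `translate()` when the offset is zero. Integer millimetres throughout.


translate([126, 126, 0]) cylinder(h = 11, r = 126);
translate([126, 126, 11]) cylinder(h = 244, r = 25);
translate([126, 126, 255]) cylinder(h = 11, r = 126);


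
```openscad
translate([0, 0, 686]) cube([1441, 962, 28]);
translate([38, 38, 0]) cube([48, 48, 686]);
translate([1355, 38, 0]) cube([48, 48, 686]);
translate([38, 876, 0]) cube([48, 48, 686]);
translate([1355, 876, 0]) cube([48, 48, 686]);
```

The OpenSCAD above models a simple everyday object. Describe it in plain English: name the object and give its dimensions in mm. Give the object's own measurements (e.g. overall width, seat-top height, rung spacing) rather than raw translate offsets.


A rectangular dining table. The top is 1441×962×28 mm with its upper surface at z = 714 mm. It stands on four 48×48 mm square legs, each inset 38 mm from the nearest pair of top edges, running from the floor to the underside of the top.


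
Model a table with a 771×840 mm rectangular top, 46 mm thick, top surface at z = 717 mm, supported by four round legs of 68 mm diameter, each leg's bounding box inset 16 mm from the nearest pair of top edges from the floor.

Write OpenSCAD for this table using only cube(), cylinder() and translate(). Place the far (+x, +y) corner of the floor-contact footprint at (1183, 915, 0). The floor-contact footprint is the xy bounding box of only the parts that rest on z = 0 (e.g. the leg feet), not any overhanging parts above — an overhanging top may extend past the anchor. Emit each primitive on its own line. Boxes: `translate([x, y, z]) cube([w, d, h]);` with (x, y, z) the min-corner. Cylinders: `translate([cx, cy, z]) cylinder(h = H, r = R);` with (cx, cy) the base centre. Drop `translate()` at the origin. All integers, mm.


translate([428, 91, 671]) cube([771, 840, 46]);
translate([478, 141, 0]) cylinder(h = 671, r = 34);
translate([1149, 141, 0]) cylinder(h = 671, r = 34);
translate([478, 881, 0]) cylinder(h = 671, r = 34);
translate([1149, 881, 0]) cylinder(h = 671, r = 34);


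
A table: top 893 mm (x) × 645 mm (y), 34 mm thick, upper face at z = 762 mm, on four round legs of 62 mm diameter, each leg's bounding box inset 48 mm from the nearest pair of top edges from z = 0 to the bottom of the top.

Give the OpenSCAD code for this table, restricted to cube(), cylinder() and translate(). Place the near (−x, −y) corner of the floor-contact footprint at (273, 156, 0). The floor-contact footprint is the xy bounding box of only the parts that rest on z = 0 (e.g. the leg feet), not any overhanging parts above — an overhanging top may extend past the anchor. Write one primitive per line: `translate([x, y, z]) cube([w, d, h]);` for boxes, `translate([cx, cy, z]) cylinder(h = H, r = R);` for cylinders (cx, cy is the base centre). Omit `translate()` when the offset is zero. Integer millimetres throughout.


// leg_h = 762 - 34 = 728
translate([225, 108, 728]) cube([893, 645, 34]);
translate([304, 187, 0]) cylinder(h = 728, r = 31);
translate([1039, 187, 0]) cylinder(h = 728, r = 31);
translate([304, 674, 0]) cylinder(h = 728, r = 31);
translate([1039, 674, 0]) cylinder(h = 728, r = 31);


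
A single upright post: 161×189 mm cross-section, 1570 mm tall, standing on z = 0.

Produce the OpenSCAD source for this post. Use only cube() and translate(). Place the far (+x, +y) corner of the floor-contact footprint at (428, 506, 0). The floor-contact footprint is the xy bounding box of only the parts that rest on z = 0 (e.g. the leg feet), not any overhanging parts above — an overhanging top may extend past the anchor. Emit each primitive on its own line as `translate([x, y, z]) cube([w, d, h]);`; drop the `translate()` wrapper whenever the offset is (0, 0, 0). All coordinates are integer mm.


translate([267, 317, 0]) cube([161, 189, 1570]);


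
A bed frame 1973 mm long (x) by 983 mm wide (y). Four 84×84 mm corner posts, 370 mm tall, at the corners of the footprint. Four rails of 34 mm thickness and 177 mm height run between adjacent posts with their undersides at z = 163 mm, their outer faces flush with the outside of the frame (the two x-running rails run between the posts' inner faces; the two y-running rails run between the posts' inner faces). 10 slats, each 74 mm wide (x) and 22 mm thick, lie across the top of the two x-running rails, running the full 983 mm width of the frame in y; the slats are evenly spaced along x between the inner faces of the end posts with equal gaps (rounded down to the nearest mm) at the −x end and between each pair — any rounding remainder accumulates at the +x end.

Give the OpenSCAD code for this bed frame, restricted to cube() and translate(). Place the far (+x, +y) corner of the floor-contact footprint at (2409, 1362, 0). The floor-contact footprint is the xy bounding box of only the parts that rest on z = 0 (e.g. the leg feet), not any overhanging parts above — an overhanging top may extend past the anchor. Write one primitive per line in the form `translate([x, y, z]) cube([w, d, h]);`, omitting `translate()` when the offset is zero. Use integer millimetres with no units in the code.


// slat z = rail_z + rail_h = 163 + 177 = 340
// slat gap = ⌊(1805 − 10·74) / 11⌋ = 96
translate([436, 379, 0]) cube([84, 84, 370]);
translate([436, 1278, 0]) cube([84, 84, 370]);
translate([2325, 379, 0]) cube([84, 84, 370]);
translate([2325, 1278, 0]) cube([84, 84, 370]);
translate([520, 379, 163]) cube([1805, 34, 177]);
translate([520, 1328, 163]) cube([1805, 34, 177]);
translate([436, 463, 163]) cube([34, 815, 177]);
translate([2375, 463, 163]) cube([34, 815, 177]);
translate([616, 379, 340]) cube([74, 983, 22]);
translate([786, 379, 340]) cube([74, 983, 22]);
translate([956, 379, 340]) cube([74, 983, 22]);
translate([1126, 379, 340]) cube([74, 983, 22]);
translate([1296, 379, 340]) cube([74, 983, 22]);
translate([1466, 379, 340]) cube([74, 983, 22]);
translate([1636, 379, 340]) cube([74, 983, 22]);
translate([1806, 379, 340]) cube([74, 983, 22]);
translate([1976, 379, 340]) cube([74, 983, 22]);
translate([2146, 379, 340]) cube([74, 983, 22]);


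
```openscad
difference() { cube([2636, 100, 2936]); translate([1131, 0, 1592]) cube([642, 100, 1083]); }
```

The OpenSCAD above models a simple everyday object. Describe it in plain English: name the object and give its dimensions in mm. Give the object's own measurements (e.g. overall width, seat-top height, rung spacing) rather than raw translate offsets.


A wall 2636 mm long (x), 100 mm thick (y), 2936 mm tall, with a rectangular window opening cut through it. The opening is 642 mm wide and 1083 mm tall; its sill is at z = 1592 mm and its near (−x) edge is 1131 mm from the wall's −x end. The opening passes through the full wall thickness.


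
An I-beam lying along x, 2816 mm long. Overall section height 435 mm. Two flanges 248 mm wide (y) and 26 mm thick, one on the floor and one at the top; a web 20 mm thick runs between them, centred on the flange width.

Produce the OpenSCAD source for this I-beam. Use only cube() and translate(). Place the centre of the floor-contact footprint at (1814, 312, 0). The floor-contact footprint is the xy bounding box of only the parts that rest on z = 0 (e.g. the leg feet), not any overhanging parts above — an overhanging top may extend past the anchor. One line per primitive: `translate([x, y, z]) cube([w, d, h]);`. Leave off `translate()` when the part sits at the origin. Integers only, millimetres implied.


translate([406, 188, 0]) cube([2816, 248, 26]);
translate([406, 302, 26]) cube([2816, 20, 383]);
translate([406, 188, 409]) cube([2816, 248, 26]);


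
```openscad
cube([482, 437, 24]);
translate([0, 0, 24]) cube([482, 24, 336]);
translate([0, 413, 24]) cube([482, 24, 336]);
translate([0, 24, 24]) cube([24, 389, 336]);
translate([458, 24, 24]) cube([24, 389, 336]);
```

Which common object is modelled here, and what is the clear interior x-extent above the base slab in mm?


An open box. The internal width is 434 mm.

A 482×437 base slab with four walls standing on it — an open box. The base is 482 mm wide and the walls are 24 mm thick, so the internal width is 482 − 2 × 24 = 434 mm.


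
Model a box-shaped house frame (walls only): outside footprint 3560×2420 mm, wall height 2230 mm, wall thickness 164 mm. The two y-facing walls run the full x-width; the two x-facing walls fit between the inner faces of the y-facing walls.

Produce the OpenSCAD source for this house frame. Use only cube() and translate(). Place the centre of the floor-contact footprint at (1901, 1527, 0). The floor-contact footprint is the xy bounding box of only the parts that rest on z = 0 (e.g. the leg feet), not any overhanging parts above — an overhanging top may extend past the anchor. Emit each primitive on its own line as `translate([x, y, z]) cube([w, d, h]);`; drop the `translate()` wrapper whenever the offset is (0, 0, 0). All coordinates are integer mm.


translate([121, 317, 0]) cube([3560, 164, 2230]);
translate([121, 2573, 0]) cube([3560, 164, 2230]);
translate([121, 481, 0]) cube([164, 2092, 2230]);
translate([3517, 481, 0]) cube([164, 2092, 2230]);


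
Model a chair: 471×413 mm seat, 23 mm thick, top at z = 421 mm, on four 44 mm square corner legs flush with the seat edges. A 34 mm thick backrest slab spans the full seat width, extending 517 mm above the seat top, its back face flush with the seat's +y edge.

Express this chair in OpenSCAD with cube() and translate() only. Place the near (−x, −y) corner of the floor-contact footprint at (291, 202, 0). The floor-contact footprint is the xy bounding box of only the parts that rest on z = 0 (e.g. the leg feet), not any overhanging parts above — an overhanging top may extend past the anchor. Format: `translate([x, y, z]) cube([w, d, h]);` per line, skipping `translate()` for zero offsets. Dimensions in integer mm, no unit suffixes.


translate([291, 202, 398]) cube([471, 413, 23]);
translate([291, 202, 0]) cube([44, 44, 398]);
translate([718, 202, 0]) cube([44, 44, 398]);
translate([291, 571, 0]) cube([44, 44, 398]);
translate([718, 571, 0]) cube([44, 44, 398]);
translate([291, 581, 421]) cube([471, 34, 517]);


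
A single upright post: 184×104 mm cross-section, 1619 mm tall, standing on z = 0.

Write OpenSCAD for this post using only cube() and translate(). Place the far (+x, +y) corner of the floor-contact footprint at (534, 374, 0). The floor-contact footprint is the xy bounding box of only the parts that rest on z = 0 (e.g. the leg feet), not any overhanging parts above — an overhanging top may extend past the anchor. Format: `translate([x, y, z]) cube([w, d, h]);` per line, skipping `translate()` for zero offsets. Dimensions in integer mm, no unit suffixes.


translate([350, 270, 0]) cube([184, 104, 1619]);


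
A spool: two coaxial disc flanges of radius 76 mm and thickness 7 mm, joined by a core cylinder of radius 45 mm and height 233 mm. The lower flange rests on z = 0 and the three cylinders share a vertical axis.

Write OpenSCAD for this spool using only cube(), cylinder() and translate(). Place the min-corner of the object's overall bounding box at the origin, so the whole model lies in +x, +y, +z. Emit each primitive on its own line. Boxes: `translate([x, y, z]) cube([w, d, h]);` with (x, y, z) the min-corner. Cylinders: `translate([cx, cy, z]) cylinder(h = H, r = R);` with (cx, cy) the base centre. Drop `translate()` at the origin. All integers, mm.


translate([76, 76, 0]) cylinder(h = 7, r = 76);
translate([76, 76, 7]) cylinder(h = 233, r = 45);
translate([76, 76, 240]) cylinder(h = 7, r = 76);


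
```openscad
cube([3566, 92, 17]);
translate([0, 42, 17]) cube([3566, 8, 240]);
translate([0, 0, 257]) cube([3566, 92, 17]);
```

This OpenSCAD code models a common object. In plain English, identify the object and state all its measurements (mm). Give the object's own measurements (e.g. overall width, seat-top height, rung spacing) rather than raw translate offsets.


An I-beam lying along x, 3566 mm long. Overall section height 274 mm. Two flanges 92 mm wide (y) and 17 mm thick, one on the floor and one at the top; a web 8 mm thick runs between them, centred on the flange width.


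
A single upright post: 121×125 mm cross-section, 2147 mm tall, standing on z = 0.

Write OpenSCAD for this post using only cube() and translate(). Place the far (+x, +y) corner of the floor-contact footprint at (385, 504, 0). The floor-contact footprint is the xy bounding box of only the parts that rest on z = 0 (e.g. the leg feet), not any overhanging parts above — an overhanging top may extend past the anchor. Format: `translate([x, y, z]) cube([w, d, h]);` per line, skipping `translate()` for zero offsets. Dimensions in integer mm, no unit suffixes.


translate([264, 379, 0]) cube([121, 125, 2147]);


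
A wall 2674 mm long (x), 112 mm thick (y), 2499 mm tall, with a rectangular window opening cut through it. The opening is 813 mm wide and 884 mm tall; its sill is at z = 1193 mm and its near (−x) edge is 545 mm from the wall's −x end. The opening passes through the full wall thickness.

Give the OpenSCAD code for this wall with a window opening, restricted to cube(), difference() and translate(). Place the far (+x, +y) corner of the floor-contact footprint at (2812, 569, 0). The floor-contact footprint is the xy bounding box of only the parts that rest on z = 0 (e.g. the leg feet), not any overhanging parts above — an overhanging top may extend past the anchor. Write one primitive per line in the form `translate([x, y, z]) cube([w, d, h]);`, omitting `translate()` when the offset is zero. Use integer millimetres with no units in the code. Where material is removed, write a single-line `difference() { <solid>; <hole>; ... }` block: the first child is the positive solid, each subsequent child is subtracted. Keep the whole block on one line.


difference() { translate([138, 457, 0]) cube([2674, 112, 2499]); translate([683, 457, 1193]) cube([813, 112, 884]); }


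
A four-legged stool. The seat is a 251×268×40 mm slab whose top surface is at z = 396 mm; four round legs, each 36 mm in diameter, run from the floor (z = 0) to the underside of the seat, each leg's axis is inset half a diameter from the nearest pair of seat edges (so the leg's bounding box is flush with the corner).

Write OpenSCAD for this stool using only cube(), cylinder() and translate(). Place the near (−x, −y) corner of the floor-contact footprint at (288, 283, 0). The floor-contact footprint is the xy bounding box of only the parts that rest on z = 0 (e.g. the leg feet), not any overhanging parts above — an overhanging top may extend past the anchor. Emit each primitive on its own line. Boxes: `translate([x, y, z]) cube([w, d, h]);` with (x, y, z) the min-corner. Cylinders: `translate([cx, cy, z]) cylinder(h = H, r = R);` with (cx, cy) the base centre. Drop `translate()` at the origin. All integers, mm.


// leg_h = 396 - 40 = 356
translate([288, 283, 356]) cube([251, 268, 40]);
translate([306, 301, 0]) cylinder(h = 356, r = 18);
translate([521, 301, 0]) cylinder(h = 356, r = 18);
translate([306, 533, 0]) cylinder(h = 356, r = 18);
translate([521, 533, 0]) cylinder(h = 356, r = 18);


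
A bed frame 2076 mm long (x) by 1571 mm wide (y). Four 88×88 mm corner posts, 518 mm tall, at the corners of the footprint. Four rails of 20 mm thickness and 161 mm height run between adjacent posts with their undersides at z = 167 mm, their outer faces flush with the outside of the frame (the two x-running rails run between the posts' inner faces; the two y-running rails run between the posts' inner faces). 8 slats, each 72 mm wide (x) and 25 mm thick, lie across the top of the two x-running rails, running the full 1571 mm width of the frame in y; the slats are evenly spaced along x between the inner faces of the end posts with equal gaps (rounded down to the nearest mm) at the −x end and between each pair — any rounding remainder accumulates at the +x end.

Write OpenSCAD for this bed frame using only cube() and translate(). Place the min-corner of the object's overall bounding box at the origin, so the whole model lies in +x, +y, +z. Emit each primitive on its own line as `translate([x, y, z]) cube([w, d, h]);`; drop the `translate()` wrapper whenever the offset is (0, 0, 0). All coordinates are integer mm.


// slat z = rail_z + rail_h = 167 + 161 = 328
// slat gap = ⌊(1900 − 8·72) / 9⌋ = 147
cube([88, 88, 518]);
translate([0, 1483, 0]) cube([88, 88, 518]);
translate([1988, 0, 0]) cube([88, 88, 518]);
translate([1988, 1483, 0]) cube([88, 88, 518]);
translate([88, 0, 167]) cube([1900, 20, 161]);
translate([88, 1551, 167]) cube([1900, 20, 161]);
translate([0, 88, 167]) cube([20, 1395, 161]);
translate([2056, 88, 167]) cube([20, 1395, 161]);
translate([235, 0, 328]) cube([72, 1571, 25]);
translate([454, 0, 328]) cube([72, 1571, 25]);
translate([673, 0, 328]) cube([72, 1571, 25]);
translate([892, 0, 328]) cube([72, 1571, 25]);
translate([1111, 0, 328]) cube([72, 1571, 25]);
translate([1330, 0, 328]) cube([72, 1571, 25]);
translate([1549, 0, 328]) cube([72, 1571, 25]);
translate([1768, 0, 328]) cube([72, 1571, 25]);


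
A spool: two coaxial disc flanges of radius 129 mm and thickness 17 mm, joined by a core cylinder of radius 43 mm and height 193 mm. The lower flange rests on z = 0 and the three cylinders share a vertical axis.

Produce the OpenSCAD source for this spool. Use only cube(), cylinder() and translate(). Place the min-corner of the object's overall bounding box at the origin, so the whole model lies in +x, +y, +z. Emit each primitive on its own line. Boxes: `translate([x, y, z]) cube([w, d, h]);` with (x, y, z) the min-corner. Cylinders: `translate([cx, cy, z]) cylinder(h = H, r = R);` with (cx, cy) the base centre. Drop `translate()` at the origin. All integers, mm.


translate([129, 129, 0]) cylinder(h = 17, r = 129);
translate([129, 129, 17]) cylinder(h = 193, r = 43);
translate([129, 129, 210]) cylinder(h = 17, r = 129);


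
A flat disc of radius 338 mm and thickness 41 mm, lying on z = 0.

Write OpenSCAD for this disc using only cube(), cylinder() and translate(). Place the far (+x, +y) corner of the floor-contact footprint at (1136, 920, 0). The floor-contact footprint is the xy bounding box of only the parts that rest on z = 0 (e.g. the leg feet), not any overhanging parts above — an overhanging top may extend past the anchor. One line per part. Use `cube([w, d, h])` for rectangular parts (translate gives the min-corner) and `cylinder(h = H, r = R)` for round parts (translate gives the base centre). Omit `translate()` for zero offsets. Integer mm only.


translate([798, 582, 0]) cylinder(h = 41, r = 338);


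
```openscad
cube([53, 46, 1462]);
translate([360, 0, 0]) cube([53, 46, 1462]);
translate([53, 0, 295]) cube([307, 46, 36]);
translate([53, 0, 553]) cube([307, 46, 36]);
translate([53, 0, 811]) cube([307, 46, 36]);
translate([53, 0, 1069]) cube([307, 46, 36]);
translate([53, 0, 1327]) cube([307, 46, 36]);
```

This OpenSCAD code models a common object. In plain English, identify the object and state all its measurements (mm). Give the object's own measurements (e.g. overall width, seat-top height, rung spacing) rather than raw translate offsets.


A straight ladder. Two 53×46 mm vertical rails, 1462 mm tall, stand 413 mm apart (outside-to-outside) with their front faces coplanar on the −y side. 5 rungs, each 46 mm deep and 36 mm tall, span between the inner faces of the rails, front faces flush with the rails. The lowest rung's underside is at z = 295 mm and rungs are spaced 258 mm apart (underside to underside).


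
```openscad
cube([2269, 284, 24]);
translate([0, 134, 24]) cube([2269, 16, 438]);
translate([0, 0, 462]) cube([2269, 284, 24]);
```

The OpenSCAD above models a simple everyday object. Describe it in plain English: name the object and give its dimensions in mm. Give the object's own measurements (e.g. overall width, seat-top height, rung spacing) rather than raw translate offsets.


An I-beam lying along x, 2269 mm long. Overall section height 486 mm. Two flanges 284 mm wide (y) and 24 mm thick, one on the floor and one at the top; a web 16 mm thick runs between them, centred on the flange width.


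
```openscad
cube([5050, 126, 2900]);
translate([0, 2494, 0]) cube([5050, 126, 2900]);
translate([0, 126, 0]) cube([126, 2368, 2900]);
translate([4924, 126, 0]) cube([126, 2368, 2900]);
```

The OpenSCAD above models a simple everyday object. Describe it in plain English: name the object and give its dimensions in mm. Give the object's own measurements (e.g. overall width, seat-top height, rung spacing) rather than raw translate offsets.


The wall frame of a small rectangular building: four walls, each 2900 mm tall and 126 mm thick, enclosing a footprint 5050 mm (x) by 2620 mm (y) outside-to-outside, with no floor or roof. The front and back walls (the −y and +y sides) span the full width; the two side walls fit between them.


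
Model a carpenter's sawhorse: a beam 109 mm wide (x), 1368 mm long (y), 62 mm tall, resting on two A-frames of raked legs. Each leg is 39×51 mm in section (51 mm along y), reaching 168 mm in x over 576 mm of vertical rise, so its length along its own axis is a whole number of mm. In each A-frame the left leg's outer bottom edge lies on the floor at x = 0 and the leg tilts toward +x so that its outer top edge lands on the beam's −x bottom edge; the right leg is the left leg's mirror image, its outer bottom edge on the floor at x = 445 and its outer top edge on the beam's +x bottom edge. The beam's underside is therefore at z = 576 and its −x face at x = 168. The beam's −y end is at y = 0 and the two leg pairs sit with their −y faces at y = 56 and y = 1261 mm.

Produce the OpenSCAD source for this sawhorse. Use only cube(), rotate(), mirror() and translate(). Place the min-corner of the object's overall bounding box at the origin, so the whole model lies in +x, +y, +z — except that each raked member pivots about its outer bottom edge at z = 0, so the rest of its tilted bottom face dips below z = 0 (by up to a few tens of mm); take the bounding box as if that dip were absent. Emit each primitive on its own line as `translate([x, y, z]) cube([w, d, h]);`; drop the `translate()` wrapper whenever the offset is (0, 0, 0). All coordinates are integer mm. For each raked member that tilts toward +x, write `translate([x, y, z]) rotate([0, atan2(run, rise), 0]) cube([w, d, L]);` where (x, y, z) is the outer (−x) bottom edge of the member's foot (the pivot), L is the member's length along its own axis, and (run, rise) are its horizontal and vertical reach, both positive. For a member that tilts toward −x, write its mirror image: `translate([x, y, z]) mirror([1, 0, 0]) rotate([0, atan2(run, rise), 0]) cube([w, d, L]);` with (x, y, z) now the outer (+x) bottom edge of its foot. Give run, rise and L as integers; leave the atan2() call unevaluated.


translate([168, 0, 576]) cube([109, 1368, 62]);
translate([0, 56, 0]) rotate([0, atan2(168, 576), 0]) cube([39, 51, 600]);
translate([445, 56, 0]) mirror([1, 0, 0]) rotate([0, atan2(168, 576), 0]) cube([39, 51, 600]);
translate([0, 1261, 0]) rotate([0, atan2(168, 576), 0]) cube([39, 51, 600]);
translate([445, 1261, 0]) mirror([1, 0, 0]) rotate([0, atan2(168, 576), 0]) cube([39, 51, 600]);


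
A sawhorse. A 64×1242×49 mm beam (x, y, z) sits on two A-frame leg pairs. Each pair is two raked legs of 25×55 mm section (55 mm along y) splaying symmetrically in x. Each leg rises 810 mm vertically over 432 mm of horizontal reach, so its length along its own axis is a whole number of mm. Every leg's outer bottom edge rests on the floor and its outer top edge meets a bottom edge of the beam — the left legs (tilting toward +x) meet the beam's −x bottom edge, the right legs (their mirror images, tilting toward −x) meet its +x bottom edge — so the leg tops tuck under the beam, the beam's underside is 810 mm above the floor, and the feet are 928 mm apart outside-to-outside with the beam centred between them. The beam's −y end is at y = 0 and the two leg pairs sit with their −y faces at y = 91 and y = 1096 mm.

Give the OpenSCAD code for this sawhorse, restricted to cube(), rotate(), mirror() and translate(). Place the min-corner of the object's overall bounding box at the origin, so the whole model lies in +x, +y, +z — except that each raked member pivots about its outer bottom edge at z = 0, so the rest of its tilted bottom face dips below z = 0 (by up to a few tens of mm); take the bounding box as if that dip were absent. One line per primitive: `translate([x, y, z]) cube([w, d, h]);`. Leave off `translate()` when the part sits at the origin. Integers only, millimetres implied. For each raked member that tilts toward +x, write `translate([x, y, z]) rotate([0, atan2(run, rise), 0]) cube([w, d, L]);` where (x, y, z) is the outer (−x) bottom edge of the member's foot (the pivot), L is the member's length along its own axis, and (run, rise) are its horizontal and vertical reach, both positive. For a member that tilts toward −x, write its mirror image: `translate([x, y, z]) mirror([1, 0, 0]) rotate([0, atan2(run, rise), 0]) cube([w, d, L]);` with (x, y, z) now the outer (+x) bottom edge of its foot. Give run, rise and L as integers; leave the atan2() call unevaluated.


translate([432, 0, 810]) cube([64, 1242, 49]);
translate([0, 91, 0]) rotate([0, atan2(432, 810), 0]) cube([25, 55, 918]);
translate([928, 91, 0]) mirror([1, 0, 0]) rotate([0, atan2(432, 810), 0]) cube([25, 55, 918]);
translate([0, 1096, 0]) rotate([0, atan2(432, 810), 0]) cube([25, 55, 918]);
translate([928, 1096, 0]) mirror([1, 0, 0]) rotate([0, atan2(432, 810), 0]) cube([25, 55, 918]);


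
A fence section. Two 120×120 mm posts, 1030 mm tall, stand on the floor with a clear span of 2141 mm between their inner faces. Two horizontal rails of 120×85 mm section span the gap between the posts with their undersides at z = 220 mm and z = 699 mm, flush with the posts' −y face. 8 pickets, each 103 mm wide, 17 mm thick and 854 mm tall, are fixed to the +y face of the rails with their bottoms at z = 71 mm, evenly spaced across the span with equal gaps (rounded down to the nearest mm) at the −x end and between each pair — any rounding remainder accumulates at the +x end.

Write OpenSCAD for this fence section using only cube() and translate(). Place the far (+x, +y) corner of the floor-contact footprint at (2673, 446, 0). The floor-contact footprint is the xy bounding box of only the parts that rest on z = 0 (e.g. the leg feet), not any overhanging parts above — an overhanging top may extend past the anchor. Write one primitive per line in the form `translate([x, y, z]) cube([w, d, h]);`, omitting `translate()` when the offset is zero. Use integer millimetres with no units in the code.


translate([292, 326, 0]) cube([120, 120, 1030]);
translate([2553, 326, 0]) cube([120, 120, 1030]);
translate([412, 326, 220]) cube([2141, 120, 85]);
translate([412, 326, 699]) cube([2141, 120, 85]);
translate([558, 446, 71]) cube([103, 17, 854]);
translate([807, 446, 71]) cube([103, 17, 854]);
translate([1056, 446, 71]) cube([103, 17, 854]);
translate([1305, 446, 71]) cube([103, 17, 854]);
translate([1554, 446, 71]) cube([103, 17, 854]);
translate([1803, 446, 71]) cube([103, 17, 854]);
translate([2052, 446, 71]) cube([103, 17, 854]);
translate([2301, 446, 71]) cube([103, 17, 854]);


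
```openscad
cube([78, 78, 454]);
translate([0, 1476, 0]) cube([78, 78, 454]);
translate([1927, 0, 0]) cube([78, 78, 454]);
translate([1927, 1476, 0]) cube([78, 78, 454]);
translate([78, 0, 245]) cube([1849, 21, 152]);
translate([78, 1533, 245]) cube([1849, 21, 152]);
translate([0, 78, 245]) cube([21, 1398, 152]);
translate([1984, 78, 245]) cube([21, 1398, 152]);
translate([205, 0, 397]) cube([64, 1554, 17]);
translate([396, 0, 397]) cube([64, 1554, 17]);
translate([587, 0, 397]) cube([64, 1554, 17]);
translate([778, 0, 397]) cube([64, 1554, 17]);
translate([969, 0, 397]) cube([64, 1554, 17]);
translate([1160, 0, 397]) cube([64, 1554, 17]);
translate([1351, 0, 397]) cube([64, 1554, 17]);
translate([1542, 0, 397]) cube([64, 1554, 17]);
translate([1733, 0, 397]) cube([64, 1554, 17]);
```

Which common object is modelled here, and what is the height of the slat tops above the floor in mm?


A bed frame. The slat-top height is 414 mm.

Four posts, four rails, and a row of slats — a bed frame. Slats sit on the rails at z = 245 + 152 = 397; with slat thickness 17, the top is 414 mm.


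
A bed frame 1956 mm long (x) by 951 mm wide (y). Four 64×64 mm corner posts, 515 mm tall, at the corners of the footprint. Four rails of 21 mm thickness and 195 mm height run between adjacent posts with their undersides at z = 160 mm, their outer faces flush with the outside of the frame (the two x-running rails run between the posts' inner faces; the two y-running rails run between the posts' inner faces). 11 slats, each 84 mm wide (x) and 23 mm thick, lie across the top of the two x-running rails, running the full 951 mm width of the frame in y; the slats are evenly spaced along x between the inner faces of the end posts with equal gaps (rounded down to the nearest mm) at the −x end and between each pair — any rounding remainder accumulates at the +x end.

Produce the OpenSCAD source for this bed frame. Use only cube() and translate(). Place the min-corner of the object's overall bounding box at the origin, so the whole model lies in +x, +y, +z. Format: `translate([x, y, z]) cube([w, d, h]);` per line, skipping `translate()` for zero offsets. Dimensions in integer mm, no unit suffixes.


cube([64, 64, 515]);
translate([0, 887, 0]) cube([64, 64, 515]);
translate([1892, 0, 0]) cube([64, 64, 515]);
translate([1892, 887, 0]) cube([64, 64, 515]);
translate([64, 0, 160]) cube([1828, 21, 195]);
translate([64, 930, 160]) cube([1828, 21, 195]);
translate([0, 64, 160]) cube([21, 823, 195]);
translate([1935, 64, 160]) cube([21, 823, 195]);
translate([139, 0, 355]) cube([84, 951, 23]);
translate([298, 0, 355]) cube([84, 951, 23]);
translate([457, 0, 355]) cube([84, 951, 23]);
translate([616, 0, 355]) cube([84, 951, 23]);
translate([775, 0, 355]) cube([84, 951, 23]);
translate([934, 0, 355]) cube([84, 951, 23]);
translate([1093, 0, 355]) cube([84, 951, 23]);
translate([1252, 0, 355]) cube([84, 951, 23]);
translate([1411, 0, 355]) cube([84, 951, 23]);
translate([1570, 0, 355]) cube([84, 951, 23]);
translate([1729, 0, 355]) cube([84, 951, 23]);


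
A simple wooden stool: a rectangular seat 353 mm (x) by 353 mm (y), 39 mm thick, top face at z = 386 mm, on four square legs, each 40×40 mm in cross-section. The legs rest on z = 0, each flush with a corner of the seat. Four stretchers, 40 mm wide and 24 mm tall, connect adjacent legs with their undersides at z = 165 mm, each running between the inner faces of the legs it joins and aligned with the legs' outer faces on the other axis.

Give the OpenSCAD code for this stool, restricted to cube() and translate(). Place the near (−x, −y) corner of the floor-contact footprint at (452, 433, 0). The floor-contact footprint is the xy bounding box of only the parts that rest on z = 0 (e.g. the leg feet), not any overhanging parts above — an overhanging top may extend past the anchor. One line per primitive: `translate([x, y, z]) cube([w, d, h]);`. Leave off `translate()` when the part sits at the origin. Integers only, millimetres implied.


// leg_h = 386 - 39 = 347
// stretcher span = 353 - 2*40 = 273
translate([452, 433, 347]) cube([353, 353, 39]);
translate([452, 433, 0]) cube([40, 40, 347]);
translate([765, 433, 0]) cube([40, 40, 347]);
translate([452, 746, 0]) cube([40, 40, 347]);
translate([765, 746, 0]) cube([40, 40, 347]);
translate([492, 433, 165]) cube([273, 40, 24]);
translate([492, 746, 165]) cube([273, 40, 24]);
translate([452, 473, 165]) cube([40, 273, 24]);
translate([765, 473, 165]) cube([40, 273, 24]);


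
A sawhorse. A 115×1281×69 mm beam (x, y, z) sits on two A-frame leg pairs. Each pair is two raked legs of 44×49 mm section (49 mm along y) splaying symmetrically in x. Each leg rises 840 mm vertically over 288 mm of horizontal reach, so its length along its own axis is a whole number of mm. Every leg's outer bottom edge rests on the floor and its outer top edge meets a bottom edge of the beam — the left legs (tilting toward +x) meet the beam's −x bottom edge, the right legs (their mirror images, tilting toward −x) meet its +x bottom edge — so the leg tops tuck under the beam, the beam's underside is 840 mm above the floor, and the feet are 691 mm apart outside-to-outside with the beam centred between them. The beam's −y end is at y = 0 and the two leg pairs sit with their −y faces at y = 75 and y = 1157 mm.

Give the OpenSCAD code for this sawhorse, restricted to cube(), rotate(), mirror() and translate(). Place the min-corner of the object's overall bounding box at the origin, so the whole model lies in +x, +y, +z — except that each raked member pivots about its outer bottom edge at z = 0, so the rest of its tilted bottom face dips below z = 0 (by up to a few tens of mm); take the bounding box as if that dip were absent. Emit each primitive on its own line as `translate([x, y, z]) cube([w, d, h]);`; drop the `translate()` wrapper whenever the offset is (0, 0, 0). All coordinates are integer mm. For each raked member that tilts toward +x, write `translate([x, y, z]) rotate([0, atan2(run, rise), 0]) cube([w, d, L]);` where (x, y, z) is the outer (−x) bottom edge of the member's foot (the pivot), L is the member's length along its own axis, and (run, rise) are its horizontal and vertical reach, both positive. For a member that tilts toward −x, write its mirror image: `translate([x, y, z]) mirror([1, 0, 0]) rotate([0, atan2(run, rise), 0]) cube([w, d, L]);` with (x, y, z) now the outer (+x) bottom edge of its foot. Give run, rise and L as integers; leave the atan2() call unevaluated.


// leg length = √(288² + 840²) = 888
// right-leg outer foot x = 2·288 + 115 = 691
// beam min-corner = (288, 0, 840)
translate([288, 0, 840]) cube([115, 1281, 69]);
translate([0, 75, 0]) rotate([0, atan2(288, 840), 0]) cube([44, 49, 888]);
translate([691, 75, 0]) mirror([1, 0, 0]) rotate([0, atan2(288, 840), 0]) cube([44, 49, 888]);
translate([0, 1157, 0]) rotate([0, atan2(288, 840), 0]) cube([44, 49, 888]);
translate([691, 1157, 0]) mirror([1, 0, 0]) rotate([0, atan2(288, 840), 0]) cube([44, 49, 888]);
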